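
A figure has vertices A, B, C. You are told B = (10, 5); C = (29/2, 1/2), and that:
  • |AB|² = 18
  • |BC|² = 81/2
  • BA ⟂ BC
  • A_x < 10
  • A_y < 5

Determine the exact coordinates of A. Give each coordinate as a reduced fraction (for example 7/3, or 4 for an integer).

A = (7, 2)

1. A_x = 7  [[BA ⟂ BC ⇒ 9/2x-9/2y-45/2=0] ∩ [|A−(10, 5)|²=18]]
2. A_y = 2  [[BA ⟂ BC ⇒ 9/2x-9/2y-45/2=0] ∩ [|A−(10, 5)|²=18]]
   so A = (7, 2)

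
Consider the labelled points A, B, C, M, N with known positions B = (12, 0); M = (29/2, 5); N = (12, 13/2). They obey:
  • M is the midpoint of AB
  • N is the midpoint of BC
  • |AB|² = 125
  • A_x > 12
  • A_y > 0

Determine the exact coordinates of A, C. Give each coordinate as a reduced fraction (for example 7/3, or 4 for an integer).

A = (17, 10)
C = (12, 13)

1. A_x = 17  [A = 2·M−B = 2·(29/2, 5)−(12, 0)]
2. A_y = 10  [A = 2·M−B = 2·(29/2, 5)−(12, 0)]
   so A = (17, 10)
3. C_x = 12  [C = 2·N−B = 2·(12, 13/2)−(12, 0)]
4. C_y = 13  [C = 2·N−B = 2·(12, 13/2)−(12, 0)]
   so C = (12, 13)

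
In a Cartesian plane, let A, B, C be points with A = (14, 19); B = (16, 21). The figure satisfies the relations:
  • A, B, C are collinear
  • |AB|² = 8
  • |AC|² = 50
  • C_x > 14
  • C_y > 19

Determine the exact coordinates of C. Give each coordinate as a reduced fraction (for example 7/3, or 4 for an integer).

1. C_x = 19  [[A, B, C are collinear ⇒ -2x+2y-10=0] ∩ [|C−(14, 19)|²=50]]
2. C_y = 24  [[A, B, C are collinear ⇒ -2x+2y-10=0] ∩ [|C−(14, 19)|²=50]]
   so C = (19, 24)

C = (19, 24)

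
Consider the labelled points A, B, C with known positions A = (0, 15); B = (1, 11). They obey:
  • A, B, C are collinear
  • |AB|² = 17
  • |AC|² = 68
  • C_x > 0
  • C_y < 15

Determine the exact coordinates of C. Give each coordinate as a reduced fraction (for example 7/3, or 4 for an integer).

1. C_x = 2  [[A, B, C are collinear ⇒ 4x+1y-15=0] ∩ [|C−(0, 15)|²=68]]
2. C_y = 7  [[A, B, C are collinear ⇒ 4x+1y-15=0] ∩ [|C−(0, 15)|²=68]]
   so C = (2, 7)

C = (2, 7)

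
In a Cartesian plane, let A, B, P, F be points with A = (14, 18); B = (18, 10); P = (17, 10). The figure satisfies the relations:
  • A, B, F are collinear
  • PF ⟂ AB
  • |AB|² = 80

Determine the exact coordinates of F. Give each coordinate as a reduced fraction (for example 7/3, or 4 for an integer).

F = (89/5, 52/5)

1. F_x = 89/5  [[A, B, F are collinear ⇒ 8x+4y-184=0] ∩ [PF ⟂ AB ⇒ 4x-8y+12=0]]
2. F_y = 52/5  [[A, B, F are collinear ⇒ 8x+4y-184=0] ∩ [PF ⟂ AB ⇒ 4x-8y+12=0]]
   so F = (89/5, 52/5)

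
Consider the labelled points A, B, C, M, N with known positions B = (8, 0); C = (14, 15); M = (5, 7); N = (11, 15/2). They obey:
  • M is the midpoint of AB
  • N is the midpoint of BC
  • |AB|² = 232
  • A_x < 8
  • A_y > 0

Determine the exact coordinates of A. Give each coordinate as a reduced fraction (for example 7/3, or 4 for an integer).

1. A_x = 2  [A = 2·M−B = 2·(5, 7)−(8, 0)]
2. A_y = 14  [A = 2·M−B = 2·(5, 7)−(8, 0)]
   so A = (2, 14)

A = (2, 14)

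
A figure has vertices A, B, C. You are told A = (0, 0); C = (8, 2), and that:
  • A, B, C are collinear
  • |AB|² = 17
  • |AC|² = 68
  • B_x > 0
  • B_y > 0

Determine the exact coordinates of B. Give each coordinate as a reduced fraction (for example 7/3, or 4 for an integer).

B = (4, 1)

1. B_x = 4  [[A, B, C are collinear ⇒ 2x-8y=0] ∩ [|B−(0, 0)|²=17]]
2. B_y = 1  [[A, B, C are collinear ⇒ 2x-8y=0] ∩ [|B−(0, 0)|²=17]]
   so B = (4, 1)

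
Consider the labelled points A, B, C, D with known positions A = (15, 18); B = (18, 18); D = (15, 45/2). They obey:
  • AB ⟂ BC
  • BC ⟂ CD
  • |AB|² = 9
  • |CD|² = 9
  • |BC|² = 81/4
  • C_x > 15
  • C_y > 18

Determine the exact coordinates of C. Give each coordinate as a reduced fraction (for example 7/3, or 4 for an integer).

1. C_x = 18  [[AB ⟂ BC ⇒ 3x-54=0] ∩ [|C−(15, 45/2)|²=9]]
2. C_y = 45/2  [[AB ⟂ BC ⇒ 3x-54=0] ∩ [|C−(15, 45/2)|²=9]]
   so C = (18, 45/2)

C = (18, 45/2)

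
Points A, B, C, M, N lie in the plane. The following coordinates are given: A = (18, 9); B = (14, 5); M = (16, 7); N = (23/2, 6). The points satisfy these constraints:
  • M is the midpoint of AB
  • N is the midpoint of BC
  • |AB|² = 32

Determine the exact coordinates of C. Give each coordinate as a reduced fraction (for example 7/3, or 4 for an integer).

1. C_x = 9  [C = 2·N−B = 2·(23/2, 6)−(14, 5)]
2. C_y = 7  [C = 2·N−B = 2·(23/2, 6)−(14, 5)]
   so C = (9, 7)

C = (9, 7)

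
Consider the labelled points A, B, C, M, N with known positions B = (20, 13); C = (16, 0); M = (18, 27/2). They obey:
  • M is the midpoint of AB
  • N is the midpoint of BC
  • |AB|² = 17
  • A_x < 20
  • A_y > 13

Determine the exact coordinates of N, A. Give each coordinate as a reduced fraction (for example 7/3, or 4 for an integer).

N = (18, 13/2)
A = (16, 14)

1. A_x = 16  [A = 2·M−B = 2·(18, 27/2)−(20, 13)]
2. A_y = 14  [A = 2·M−B = 2·(18, 27/2)−(20, 13)]
   so A = (16, 14)
3. N_x = 18  [2·N = B+C = (20, 13)+(16, 0)]
4. N_y = 13/2  [2·N = B+C = (20, 13)+(16, 0)]
   so N = (18, 13/2)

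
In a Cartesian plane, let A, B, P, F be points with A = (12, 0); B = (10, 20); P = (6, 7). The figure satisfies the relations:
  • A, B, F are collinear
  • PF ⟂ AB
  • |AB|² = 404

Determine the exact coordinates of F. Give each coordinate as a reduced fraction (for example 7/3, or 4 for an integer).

F = (1136/101, 760/101)

1. F_x = 1136/101  [[A, B, F are collinear ⇒ -20x-2y+240=0] ∩ [PF ⟂ AB ⇒ -2x+20y-128=0]]
2. F_y = 760/101  [[A, B, F are collinear ⇒ -20x-2y+240=0] ∩ [PF ⟂ AB ⇒ -2x+20y-128=0]]
   so F = (1136/101, 760/101)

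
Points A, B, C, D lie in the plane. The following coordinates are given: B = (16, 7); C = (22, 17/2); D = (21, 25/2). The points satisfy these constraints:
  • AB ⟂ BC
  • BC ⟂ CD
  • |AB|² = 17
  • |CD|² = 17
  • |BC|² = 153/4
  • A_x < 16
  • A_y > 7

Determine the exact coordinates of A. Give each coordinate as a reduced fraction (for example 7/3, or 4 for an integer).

1. A_x = 15  [[AB ⟂ BC ⇒ -6x-3/2y+213/2=0] ∩ [|A−(16, 7)|²=17]]
2. A_y = 11  [[AB ⟂ BC ⇒ -6x-3/2y+213/2=0] ∩ [|A−(16, 7)|²=17]]
   so A = (15, 11)

A = (15, 11)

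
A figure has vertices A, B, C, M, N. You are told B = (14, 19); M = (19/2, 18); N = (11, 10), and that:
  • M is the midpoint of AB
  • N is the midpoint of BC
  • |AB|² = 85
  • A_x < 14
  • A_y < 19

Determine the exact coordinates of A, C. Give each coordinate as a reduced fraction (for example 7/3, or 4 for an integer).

1. A_x = 5  [A = 2·M−B = 2·(19/2, 18)−(14, 19)]
2. A_y = 17  [A = 2·M−B = 2·(19/2, 18)−(14, 19)]
   so A = (5, 17)
3. C_x = 8  [C = 2·N−B = 2·(11, 10)−(14, 19)]
4. C_y = 1  [C = 2·N−B = 2·(11, 10)−(14, 19)]
   so C = (8, 1)

A = (5, 17)
C = (8, 1)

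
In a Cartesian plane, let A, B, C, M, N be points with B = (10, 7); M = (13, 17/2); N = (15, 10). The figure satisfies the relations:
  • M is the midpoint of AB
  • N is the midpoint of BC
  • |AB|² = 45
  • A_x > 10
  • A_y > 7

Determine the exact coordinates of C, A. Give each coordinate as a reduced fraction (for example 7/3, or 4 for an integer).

1. A_x = 16  [A = 2·M−B = 2·(13, 17/2)−(10, 7)]
2. A_y = 10  [A = 2·M−B = 2·(13, 17/2)−(10, 7)]
   so A = (16, 10)
3. C_x = 20  [C = 2·N−B = 2·(15, 10)−(10, 7)]
4. C_y = 13  [C = 2·N−B = 2·(15, 10)−(10, 7)]
   so C = (20, 13)

C = (20, 13)
A = (16, 10)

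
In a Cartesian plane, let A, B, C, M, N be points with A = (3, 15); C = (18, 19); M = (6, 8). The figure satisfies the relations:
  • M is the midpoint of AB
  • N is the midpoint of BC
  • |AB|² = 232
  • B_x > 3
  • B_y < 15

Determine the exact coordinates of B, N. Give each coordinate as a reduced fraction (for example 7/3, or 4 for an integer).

1. B_x = 9  [B = 2·M−A = 2·(6, 8)−(3, 15)]
2. B_y = 1  [B = 2·M−A = 2·(6, 8)−(3, 15)]
   so B = (9, 1)
3. N_x = 27/2  [2·N = B+C = (9, 1)+(18, 19)]
4. N_y = 10  [2·N = B+C = (9, 1)+(18, 19)]
   so N = (27/2, 10)

B = (9, 1)
N = (27/2, 10)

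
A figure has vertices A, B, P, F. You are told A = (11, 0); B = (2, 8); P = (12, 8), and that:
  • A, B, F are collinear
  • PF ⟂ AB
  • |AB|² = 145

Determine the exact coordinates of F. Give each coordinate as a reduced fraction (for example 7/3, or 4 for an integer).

1. F_x = 220/29  [[A, B, F are collinear ⇒ -8x-9y+88=0] ∩ [PF ⟂ AB ⇒ -9x+8y+44=0]]
2. F_y = 88/29  [[A, B, F are collinear ⇒ -8x-9y+88=0] ∩ [PF ⟂ AB ⇒ -9x+8y+44=0]]
   so F = (220/29, 88/29)

F = (220/29, 88/29)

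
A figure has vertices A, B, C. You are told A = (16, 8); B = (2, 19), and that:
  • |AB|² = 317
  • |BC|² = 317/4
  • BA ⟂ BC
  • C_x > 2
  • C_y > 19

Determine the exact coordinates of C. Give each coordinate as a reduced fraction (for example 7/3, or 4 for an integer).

1. C_x = 15/2  [[BA ⟂ BC ⇒ 14x-11y+181=0] ∩ [|C−(2, 19)|²=317/4]]
2. C_y = 26  [[BA ⟂ BC ⇒ 14x-11y+181=0] ∩ [|C−(2, 19)|²=317/4]]
   so C = (15/2, 26)

C = (15/2, 26)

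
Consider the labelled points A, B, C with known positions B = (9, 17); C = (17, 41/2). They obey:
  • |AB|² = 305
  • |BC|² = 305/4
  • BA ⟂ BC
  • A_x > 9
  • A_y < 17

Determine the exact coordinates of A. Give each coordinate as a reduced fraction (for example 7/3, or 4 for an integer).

1. A_x = 16  [[BA ⟂ BC ⇒ 8x+7/2y-263/2=0] ∩ [|A−(9, 17)|²=305]]
2. A_y = 1  [[BA ⟂ BC ⇒ 8x+7/2y-263/2=0] ∩ [|A−(9, 17)|²=305]]
   so A = (16, 1)

A = (16, 1)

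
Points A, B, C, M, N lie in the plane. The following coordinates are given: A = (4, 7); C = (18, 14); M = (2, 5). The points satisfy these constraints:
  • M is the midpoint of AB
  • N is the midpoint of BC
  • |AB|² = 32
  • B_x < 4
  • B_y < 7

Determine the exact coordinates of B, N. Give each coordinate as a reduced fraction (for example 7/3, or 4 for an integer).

1. B_x = 0  [B = 2·M−A = 2·(2, 5)−(4, 7)]
2. B_y = 3  [B = 2·M−A = 2·(2, 5)−(4, 7)]
   so B = (0, 3)
3. N_x = 9  [2·N = B+C = (0, 3)+(18, 14)]
4. N_y = 17/2  [2·N = B+C = (0, 3)+(18, 14)]
   so N = (9, 17/2)

B = (0, 3)
N = (9, 17/2)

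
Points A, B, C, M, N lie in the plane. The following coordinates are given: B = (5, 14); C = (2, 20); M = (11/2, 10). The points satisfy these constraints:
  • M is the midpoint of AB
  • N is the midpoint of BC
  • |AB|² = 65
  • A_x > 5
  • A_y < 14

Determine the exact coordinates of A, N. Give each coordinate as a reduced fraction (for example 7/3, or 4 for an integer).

A = (6, 6)
N = (7/2, 17)

1. A_x = 6  [A = 2·M−B = 2·(11/2, 10)−(5, 14)]
2. A_y = 6  [A = 2·M−B = 2·(11/2, 10)−(5, 14)]
   so A = (6, 6)
3. N_x = 7/2  [2·N = B+C = (5, 14)+(2, 20)]
4. N_y = 17  [2·N = B+C = (5, 14)+(2, 20)]
   so N = (7/2, 17)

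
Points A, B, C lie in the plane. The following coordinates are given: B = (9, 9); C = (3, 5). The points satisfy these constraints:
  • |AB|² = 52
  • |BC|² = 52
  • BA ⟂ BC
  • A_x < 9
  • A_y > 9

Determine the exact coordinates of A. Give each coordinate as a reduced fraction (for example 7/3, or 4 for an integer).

A = (5, 15)

1. A_x = 5  [[BA ⟂ BC ⇒ -6x-4y+90=0] ∩ [|A−(9, 9)|²=52]]
2. A_y = 15  [[BA ⟂ BC ⇒ -6x-4y+90=0] ∩ [|A−(9, 9)|²=52]]
   so A = (5, 15)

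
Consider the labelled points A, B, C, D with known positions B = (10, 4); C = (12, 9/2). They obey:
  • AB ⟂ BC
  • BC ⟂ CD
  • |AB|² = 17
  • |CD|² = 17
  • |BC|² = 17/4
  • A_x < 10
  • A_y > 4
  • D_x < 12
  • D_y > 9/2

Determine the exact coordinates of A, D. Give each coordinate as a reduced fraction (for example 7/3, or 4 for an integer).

A = (9, 8)
D = (11, 17/2)

1. A_x = 9  [[AB ⟂ BC ⇒ -2x-1/2y+22=0] ∩ [|A−(10, 4)|²=17]]
2. A_y = 8  [[AB ⟂ BC ⇒ -2x-1/2y+22=0] ∩ [|A−(10, 4)|²=17]]
   so A = (9, 8)
3. D_x = 11  [[BC ⟂ CD ⇒ 2x+1/2y-105/4=0] ∩ [|D−(12, 9/2)|²=17]]
4. D_y = 17/2  [[BC ⟂ CD ⇒ 2x+1/2y-105/4=0] ∩ [|D−(12, 9/2)|²=17]]
   so D = (11, 17/2)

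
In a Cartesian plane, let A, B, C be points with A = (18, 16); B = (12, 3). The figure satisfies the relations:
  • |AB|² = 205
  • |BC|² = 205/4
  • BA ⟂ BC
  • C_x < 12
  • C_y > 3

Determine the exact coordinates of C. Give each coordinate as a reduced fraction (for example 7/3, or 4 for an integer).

1. C_x = 11/2  [[BA ⟂ BC ⇒ 6x+13y-111=0] ∩ [|C−(12, 3)|²=205/4]]
2. C_y = 6  [[BA ⟂ BC ⇒ 6x+13y-111=0] ∩ [|C−(12, 3)|²=205/4]]
   so C = (11/2, 6)

C = (11/2, 6)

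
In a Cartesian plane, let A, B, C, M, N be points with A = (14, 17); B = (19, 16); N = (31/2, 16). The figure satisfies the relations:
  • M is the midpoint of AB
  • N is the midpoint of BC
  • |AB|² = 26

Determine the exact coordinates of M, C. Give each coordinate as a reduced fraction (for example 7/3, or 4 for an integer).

1. M_x = 33/2  [2·M = A+B = (14, 17)+(19, 16)]
2. M_y = 33/2  [2·M = A+B = (14, 17)+(19, 16)]
   so M = (33/2, 33/2)
3. C_x = 12  [C = 2·N−B = 2·(31/2, 16)−(19, 16)]
4. C_y = 16  [C = 2·N−B = 2·(31/2, 16)−(19, 16)]
   so C = (12, 16)

M = (33/2, 33/2)
C = (12, 16)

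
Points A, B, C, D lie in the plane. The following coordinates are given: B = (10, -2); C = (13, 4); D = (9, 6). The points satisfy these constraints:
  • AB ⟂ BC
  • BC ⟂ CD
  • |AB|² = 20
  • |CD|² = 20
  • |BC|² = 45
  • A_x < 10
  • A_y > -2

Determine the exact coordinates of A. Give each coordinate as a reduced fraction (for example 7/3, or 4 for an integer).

1. A_x = 6  [[AB ⟂ BC ⇒ -3x-6y+18=0] ∩ [|A−(10, -2)|²=20]]
2. A_y = 0  [[AB ⟂ BC ⇒ -3x-6y+18=0] ∩ [|A−(10, -2)|²=20]]
   so A = (6, 0)

A = (6, 0)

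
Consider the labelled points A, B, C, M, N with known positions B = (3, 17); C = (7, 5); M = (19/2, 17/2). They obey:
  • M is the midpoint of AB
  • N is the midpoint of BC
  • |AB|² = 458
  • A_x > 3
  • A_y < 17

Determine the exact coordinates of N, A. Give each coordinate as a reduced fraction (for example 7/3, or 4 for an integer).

1. A_x = 16  [A = 2·M−B = 2·(19/2, 17/2)−(3, 17)]
2. A_y = 0  [A = 2·M−B = 2·(19/2, 17/2)−(3, 17)]
   so A = (16, 0)
3. N_x = 5  [2·N = B+C = (3, 17)+(7, 5)]
4. N_y = 11  [2·N = B+C = (3, 17)+(7, 5)]
   so N = (5, 11)

N = (5, 11)
A = (16, 0)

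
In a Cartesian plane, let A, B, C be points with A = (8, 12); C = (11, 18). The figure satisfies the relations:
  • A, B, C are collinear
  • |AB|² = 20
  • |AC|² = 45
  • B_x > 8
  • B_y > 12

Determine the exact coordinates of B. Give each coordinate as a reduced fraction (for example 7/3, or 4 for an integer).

1. B_x = 10  [[A, B, C are collinear ⇒ 6x-3y-12=0] ∩ [|B−(8, 12)|²=20]]
2. B_y = 16  [[A, B, C are collinear ⇒ 6x-3y-12=0] ∩ [|B−(8, 12)|²=20]]
   so B = (10, 16)

B = (10, 16)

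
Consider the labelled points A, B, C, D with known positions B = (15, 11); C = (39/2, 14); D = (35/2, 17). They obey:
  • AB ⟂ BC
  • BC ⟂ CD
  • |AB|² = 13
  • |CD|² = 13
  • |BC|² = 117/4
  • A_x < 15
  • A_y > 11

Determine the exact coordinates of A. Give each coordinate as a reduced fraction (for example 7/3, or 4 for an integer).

1. A_x = 13  [[AB ⟂ BC ⇒ -9/2x-3y+201/2=0] ∩ [|A−(15, 11)|²=13]]
2. A_y = 14  [[AB ⟂ BC ⇒ -9/2x-3y+201/2=0] ∩ [|A−(15, 11)|²=13]]
   so A = (13, 14)

A = (13, 14)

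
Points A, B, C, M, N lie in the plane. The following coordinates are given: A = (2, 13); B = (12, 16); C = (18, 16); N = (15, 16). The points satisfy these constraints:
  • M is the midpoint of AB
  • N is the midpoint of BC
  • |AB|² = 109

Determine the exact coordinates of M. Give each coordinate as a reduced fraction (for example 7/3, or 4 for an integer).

M = (7, 29/2)

1. M_x = 7  [2·M = A+B = (2, 13)+(12, 16)]
2. M_y = 29/2  [2·M = A+B = (2, 13)+(12, 16)]
   so M = (7, 29/2)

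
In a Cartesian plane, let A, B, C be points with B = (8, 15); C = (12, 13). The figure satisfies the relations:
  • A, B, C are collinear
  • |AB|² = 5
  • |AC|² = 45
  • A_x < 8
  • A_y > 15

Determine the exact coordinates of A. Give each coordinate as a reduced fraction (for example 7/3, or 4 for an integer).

A = (6, 16)

1. A_x = 6  [[A, B, C are collinear ⇒ 2x+4y-76=0] ∩ [|A−(8, 15)|²=5]]
2. A_y = 16  [[A, B, C are collinear ⇒ 2x+4y-76=0] ∩ [|A−(8, 15)|²=5]]
   so A = (6, 16)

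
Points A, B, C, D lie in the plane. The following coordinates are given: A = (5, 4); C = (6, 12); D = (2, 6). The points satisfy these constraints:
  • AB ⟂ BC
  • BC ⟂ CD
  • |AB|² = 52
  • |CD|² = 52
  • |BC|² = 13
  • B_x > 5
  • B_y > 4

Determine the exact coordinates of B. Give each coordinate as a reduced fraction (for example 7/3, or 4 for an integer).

1. B_x = 9  [[BC ⟂ CD ⇒ 4x+6y-96=0] ∩ [|B−(5, 4)|²=52]]
2. B_y = 10  [[BC ⟂ CD ⇒ 4x+6y-96=0] ∩ [|B−(5, 4)|²=52]]
   so B = (9, 10)

B = (9, 10)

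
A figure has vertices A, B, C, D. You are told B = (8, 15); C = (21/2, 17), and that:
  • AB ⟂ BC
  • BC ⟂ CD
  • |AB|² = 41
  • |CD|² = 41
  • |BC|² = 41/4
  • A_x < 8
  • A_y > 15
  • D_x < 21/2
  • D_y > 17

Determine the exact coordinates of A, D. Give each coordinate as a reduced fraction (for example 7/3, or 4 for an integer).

A = (4, 20)
D = (13/2, 22)

1. A_x = 4  [[AB ⟂ BC ⇒ -5/2x-2y+50=0] ∩ [|A−(8, 15)|²=41]]
2. A_y = 20  [[AB ⟂ BC ⇒ -5/2x-2y+50=0] ∩ [|A−(8, 15)|²=41]]
   so A = (4, 20)
3. D_x = 13/2  [[BC ⟂ CD ⇒ 5/2x+2y-241/4=0] ∩ [|D−(21/2, 17)|²=41]]
4. D_y = 22  [[BC ⟂ CD ⇒ 5/2x+2y-241/4=0] ∩ [|D−(21/2, 17)|²=41]]
   so D = (13/2, 22)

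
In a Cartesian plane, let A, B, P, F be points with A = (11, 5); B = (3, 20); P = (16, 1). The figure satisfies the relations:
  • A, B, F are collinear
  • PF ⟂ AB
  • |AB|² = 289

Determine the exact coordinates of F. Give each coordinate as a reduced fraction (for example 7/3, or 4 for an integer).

1. F_x = 3979/289  [[A, B, F are collinear ⇒ -15x-8y+205=0] ∩ [PF ⟂ AB ⇒ -8x+15y+113=0]]
2. F_y = -55/289  [[A, B, F are collinear ⇒ -15x-8y+205=0] ∩ [PF ⟂ AB ⇒ -8x+15y+113=0]]
   so F = (3979/289, -55/289)

F = (3979/289, -55/289)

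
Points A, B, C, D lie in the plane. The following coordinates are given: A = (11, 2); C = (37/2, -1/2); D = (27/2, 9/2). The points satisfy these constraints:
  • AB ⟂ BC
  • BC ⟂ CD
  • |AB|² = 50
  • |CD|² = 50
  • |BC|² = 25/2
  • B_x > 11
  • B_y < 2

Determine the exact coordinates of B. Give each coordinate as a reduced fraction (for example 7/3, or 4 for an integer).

B = (16, -3)

1. B_x = 16  [[BC ⟂ CD ⇒ 5x-5y-95=0] ∩ [|B−(11, 2)|²=50]]
2. B_y = -3  [[BC ⟂ CD ⇒ 5x-5y-95=0] ∩ [|B−(11, 2)|²=50]]
   so B = (16, -3)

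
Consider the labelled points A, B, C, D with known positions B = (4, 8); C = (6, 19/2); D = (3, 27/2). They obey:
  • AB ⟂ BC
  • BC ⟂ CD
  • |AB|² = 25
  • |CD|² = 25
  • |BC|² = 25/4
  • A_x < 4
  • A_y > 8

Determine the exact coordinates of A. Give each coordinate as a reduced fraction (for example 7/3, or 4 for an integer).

A = (1, 12)

1. A_x = 1  [[AB ⟂ BC ⇒ -2x-3/2y+20=0] ∩ [|A−(4, 8)|²=25]]
2. A_y = 12  [[AB ⟂ BC ⇒ -2x-3/2y+20=0] ∩ [|A−(4, 8)|²=25]]
   so A = (1, 12)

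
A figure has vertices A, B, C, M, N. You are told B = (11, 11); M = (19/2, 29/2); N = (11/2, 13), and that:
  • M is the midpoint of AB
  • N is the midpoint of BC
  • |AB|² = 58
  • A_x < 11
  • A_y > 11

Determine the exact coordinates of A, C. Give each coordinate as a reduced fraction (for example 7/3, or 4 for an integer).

A = (8, 18)
C = (0, 15)

1. A_x = 8  [A = 2·M−B = 2·(19/2, 29/2)−(11, 11)]
2. A_y = 18  [A = 2·M−B = 2·(19/2, 29/2)−(11, 11)]
   so A = (8, 18)
3. C_x = 0  [C = 2·N−B = 2·(11/2, 13)−(11, 11)]
4. C_y = 15  [C = 2·N−B = 2·(11/2, 13)−(11, 11)]
   so C = (0, 15)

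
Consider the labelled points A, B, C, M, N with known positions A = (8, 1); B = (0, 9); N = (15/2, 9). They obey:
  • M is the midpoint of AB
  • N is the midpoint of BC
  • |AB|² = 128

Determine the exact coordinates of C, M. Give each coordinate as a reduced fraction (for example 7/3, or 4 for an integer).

1. M_x = 4  [2·M = A+B = (8, 1)+(0, 9)]
2. M_y = 5  [2·M = A+B = (8, 1)+(0, 9)]
   so M = (4, 5)
3. C_x = 15  [C = 2·N−B = 2·(15/2, 9)−(0, 9)]
4. C_y = 9  [C = 2·N−B = 2·(15/2, 9)−(0, 9)]
   so C = (15, 9)

C = (15, 9)
M = (4, 5)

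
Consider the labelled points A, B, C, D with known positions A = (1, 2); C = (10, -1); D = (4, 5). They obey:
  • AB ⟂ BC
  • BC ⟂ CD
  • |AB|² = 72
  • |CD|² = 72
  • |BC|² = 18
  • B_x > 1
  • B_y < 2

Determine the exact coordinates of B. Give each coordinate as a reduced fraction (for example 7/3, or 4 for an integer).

1. B_x = 7  [[BC ⟂ CD ⇒ 6x-6y-66=0] ∩ [|B−(1, 2)|²=72]]
2. B_y = -4  [[BC ⟂ CD ⇒ 6x-6y-66=0] ∩ [|B−(1, 2)|²=72]]
   so B = (7, -4)

B = (7, -4)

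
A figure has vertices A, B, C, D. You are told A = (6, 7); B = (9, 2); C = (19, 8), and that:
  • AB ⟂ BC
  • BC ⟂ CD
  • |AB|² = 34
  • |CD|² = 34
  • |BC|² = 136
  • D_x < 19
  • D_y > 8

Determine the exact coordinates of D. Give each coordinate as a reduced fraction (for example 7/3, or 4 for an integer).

1. D_x = 16  [[BC ⟂ CD ⇒ 10x+6y-238=0] ∩ [|D−(19, 8)|²=34]]
2. D_y = 13  [[BC ⟂ CD ⇒ 10x+6y-238=0] ∩ [|D−(19, 8)|²=34]]
   so D = (16, 13)

D = (16, 13)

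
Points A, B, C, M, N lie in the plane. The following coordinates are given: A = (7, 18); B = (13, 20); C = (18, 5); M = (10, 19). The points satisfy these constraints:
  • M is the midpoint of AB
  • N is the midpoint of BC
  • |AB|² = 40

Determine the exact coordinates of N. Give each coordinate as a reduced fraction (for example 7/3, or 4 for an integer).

N = (31/2, 25/2)

1. N_x = 31/2  [2·N = B+C = (13, 20)+(18, 5)]
2. N_y = 25/2  [2·N = B+C = (13, 20)+(18, 5)]
   so N = (31/2, 25/2)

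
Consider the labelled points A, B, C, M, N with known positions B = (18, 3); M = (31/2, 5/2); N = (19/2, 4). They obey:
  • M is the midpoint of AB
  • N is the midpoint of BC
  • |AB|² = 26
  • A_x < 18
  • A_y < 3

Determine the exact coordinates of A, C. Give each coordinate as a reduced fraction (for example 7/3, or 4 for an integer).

1. A_x = 13  [A = 2·M−B = 2·(31/2, 5/2)−(18, 3)]
2. A_y = 2  [A = 2·M−B = 2·(31/2, 5/2)−(18, 3)]
   so A = (13, 2)
3. C_x = 1  [C = 2·N−B = 2·(19/2, 4)−(18, 3)]
4. C_y = 5  [C = 2·N−B = 2·(19/2, 4)−(18, 3)]
   so C = (1, 5)

A = (13, 2)
C = (1, 5)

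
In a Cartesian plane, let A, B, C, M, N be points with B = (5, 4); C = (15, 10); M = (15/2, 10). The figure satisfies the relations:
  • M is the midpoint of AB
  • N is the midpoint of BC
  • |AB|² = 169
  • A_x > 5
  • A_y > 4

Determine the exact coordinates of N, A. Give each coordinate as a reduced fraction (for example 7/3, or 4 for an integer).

N = (10, 7)
A = (10, 16)

1. A_x = 10  [A = 2·M−B = 2·(15/2, 10)−(5, 4)]
2. A_y = 16  [A = 2·M−B = 2·(15/2, 10)−(5, 4)]
   so A = (10, 16)
3. N_x = 10  [2·N = B+C = (5, 4)+(15, 10)]
4. N_y = 7  [2·N = B+C = (5, 4)+(15, 10)]
   so N = (10, 7)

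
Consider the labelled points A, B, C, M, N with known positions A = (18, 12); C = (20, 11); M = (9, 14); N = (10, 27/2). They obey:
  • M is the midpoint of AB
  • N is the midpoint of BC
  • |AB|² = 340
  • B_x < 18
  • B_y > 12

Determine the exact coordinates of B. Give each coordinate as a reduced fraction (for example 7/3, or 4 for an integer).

1. B_x = 0  [B = 2·M−A = 2·(9, 14)−(18, 12)]
2. B_y = 16  [B = 2·M−A = 2·(9, 14)−(18, 12)]
   so B = (0, 16)

B = (0, 16)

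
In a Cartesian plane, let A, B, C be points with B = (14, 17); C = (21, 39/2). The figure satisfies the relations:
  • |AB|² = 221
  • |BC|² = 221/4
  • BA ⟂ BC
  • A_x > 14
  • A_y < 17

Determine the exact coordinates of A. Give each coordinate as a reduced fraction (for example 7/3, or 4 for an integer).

1. A_x = 19  [[BA ⟂ BC ⇒ 7x+5/2y-281/2=0] ∩ [|A−(14, 17)|²=221]]
2. A_y = 3  [[BA ⟂ BC ⇒ 7x+5/2y-281/2=0] ∩ [|A−(14, 17)|²=221]]
   so A = (19, 3)

A = (19, 3)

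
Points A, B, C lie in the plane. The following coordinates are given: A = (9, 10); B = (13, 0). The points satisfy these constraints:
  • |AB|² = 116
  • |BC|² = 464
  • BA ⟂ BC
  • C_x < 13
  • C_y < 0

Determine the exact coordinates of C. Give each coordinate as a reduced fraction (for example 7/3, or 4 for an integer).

C = (-7, -8)

1. C_x = -7  [[BA ⟂ BC ⇒ -4x+10y+52=0] ∩ [|C−(13, 0)|²=464]]
2. C_y = -8  [[BA ⟂ BC ⇒ -4x+10y+52=0] ∩ [|C−(13, 0)|²=464]]
   so C = (-7, -8)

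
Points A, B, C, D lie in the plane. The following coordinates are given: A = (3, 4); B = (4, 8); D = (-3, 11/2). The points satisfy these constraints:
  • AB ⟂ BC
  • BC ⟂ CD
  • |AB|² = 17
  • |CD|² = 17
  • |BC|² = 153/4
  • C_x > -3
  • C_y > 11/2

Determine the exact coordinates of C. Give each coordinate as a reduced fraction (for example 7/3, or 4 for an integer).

C = (-2, 19/2)

1. C_x = -2  [[AB ⟂ BC ⇒ 1x+4y-36=0] ∩ [|C−(-3, 11/2)|²=17]]
2. C_y = 19/2  [[AB ⟂ BC ⇒ 1x+4y-36=0] ∩ [|C−(-3, 11/2)|²=17]]
   so C = (-2, 19/2)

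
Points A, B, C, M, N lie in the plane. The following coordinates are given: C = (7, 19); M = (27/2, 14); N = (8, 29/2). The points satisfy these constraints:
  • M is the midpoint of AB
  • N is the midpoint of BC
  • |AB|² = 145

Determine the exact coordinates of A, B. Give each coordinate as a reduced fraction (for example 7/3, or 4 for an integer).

1. B_x = 9  [B = 2·N−C = 2·(8, 29/2)−(7, 19)]
2. B_y = 10  [B = 2·N−C = 2·(8, 29/2)−(7, 19)]
   so B = (9, 10)
3. A_x = 18  [A = 2·M−B = 2·(27/2, 14)−(9, 10)]
4. A_y = 18  [A = 2·M−B = 2·(27/2, 14)−(9, 10)]
   so A = (18, 18)

A = (18, 18)
B = (9, 10)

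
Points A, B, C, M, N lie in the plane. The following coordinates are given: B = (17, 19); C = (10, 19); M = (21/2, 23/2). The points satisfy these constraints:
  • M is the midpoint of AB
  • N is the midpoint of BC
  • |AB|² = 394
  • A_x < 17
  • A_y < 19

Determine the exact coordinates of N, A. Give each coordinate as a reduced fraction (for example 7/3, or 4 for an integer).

N = (27/2, 19)
A = (4, 4)

1. A_x = 4  [A = 2·M−B = 2·(21/2, 23/2)−(17, 19)]
2. A_y = 4  [A = 2·M−B = 2·(21/2, 23/2)−(17, 19)]
   so A = (4, 4)
3. N_x = 27/2  [2·N = B+C = (17, 19)+(10, 19)]
4. N_y = 19  [2·N = B+C = (17, 19)+(10, 19)]
   so N = (27/2, 19)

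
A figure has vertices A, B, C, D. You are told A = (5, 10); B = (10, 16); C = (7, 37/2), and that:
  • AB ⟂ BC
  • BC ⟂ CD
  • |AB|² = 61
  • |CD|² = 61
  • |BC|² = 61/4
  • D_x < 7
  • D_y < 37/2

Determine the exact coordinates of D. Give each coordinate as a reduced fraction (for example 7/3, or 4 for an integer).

D = (2, 25/2)

1. D_x = 2  [[BC ⟂ CD ⇒ -3x+5/2y-101/4=0] ∩ [|D−(7, 37/2)|²=61]]
2. D_y = 25/2  [[BC ⟂ CD ⇒ -3x+5/2y-101/4=0] ∩ [|D−(7, 37/2)|²=61]]
   so D = (2, 25/2)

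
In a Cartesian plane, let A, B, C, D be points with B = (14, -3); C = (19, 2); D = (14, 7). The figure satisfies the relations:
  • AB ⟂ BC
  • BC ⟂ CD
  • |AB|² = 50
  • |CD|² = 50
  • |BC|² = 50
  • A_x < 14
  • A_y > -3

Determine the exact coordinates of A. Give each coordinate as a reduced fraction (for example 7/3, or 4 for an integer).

1. A_x = 9  [[AB ⟂ BC ⇒ -5x-5y+55=0] ∩ [|A−(14, -3)|²=50]]
2. A_y = 2  [[AB ⟂ BC ⇒ -5x-5y+55=0] ∩ [|A−(14, -3)|²=50]]
   so A = (9, 2)

A = (9, 2)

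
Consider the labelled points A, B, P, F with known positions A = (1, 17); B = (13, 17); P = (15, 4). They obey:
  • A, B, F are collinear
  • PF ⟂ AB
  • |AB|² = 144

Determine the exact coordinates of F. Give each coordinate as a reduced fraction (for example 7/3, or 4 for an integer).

F = (15, 17)

1. F_x = 15  [[A, B, F are collinear ⇒ 12y-204=0] ∩ [PF ⟂ AB ⇒ 12x-180=0]]
2. F_y = 17  [[A, B, F are collinear ⇒ 12y-204=0] ∩ [PF ⟂ AB ⇒ 12x-180=0]]
   so F = (15, 17)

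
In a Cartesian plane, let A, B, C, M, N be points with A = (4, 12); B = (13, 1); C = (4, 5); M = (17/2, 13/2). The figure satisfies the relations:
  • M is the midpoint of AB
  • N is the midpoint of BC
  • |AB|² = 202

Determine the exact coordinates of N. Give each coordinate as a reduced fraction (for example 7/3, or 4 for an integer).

1. N_x = 17/2  [2·N = B+C = (13, 1)+(4, 5)]
2. N_y = 3  [2·N = B+C = (13, 1)+(4, 5)]
   so N = (17/2, 3)

N = (17/2, 3)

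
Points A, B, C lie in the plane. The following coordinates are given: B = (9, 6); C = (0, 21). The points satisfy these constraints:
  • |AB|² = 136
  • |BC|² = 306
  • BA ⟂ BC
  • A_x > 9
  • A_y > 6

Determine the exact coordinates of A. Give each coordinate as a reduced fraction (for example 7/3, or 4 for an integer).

A = (19, 12)

1. A_x = 19  [[BA ⟂ BC ⇒ -9x+15y-9=0] ∩ [|A−(9, 6)|²=136]]
2. A_y = 12  [[BA ⟂ BC ⇒ -9x+15y-9=0] ∩ [|A−(9, 6)|²=136]]
   so A = (19, 12)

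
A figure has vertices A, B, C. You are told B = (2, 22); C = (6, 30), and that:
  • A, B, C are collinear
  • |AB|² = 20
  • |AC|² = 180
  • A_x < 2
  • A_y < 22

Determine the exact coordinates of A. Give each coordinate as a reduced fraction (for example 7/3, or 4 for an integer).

1. A_x = 0  [[A, B, C are collinear ⇒ -8x+4y-72=0] ∩ [|A−(2, 22)|²=20]]
2. A_y = 18  [[A, B, C are collinear ⇒ -8x+4y-72=0] ∩ [|A−(2, 22)|²=20]]
   so A = (0, 18)

A = (0, 18)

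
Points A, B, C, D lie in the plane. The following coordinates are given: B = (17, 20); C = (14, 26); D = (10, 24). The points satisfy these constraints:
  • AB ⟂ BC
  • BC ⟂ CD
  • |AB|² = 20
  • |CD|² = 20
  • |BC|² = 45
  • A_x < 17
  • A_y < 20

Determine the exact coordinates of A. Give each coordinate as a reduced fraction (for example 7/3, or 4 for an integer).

1. A_x = 13  [[AB ⟂ BC ⇒ 3x-6y+69=0] ∩ [|A−(17, 20)|²=20]]
2. A_y = 18  [[AB ⟂ BC ⇒ 3x-6y+69=0] ∩ [|A−(17, 20)|²=20]]
   so A = (13, 18)

A = (13, 18)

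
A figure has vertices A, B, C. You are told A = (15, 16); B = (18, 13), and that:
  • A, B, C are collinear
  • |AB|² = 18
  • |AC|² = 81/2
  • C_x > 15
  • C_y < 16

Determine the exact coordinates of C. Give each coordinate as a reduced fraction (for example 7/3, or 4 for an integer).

1. C_x = 39/2  [[A, B, C are collinear ⇒ 3x+3y-93=0] ∩ [|C−(15, 16)|²=81/2]]
2. C_y = 23/2  [[A, B, C are collinear ⇒ 3x+3y-93=0] ∩ [|C−(15, 16)|²=81/2]]
   so C = (39/2, 23/2)

C = (39/2, 23/2)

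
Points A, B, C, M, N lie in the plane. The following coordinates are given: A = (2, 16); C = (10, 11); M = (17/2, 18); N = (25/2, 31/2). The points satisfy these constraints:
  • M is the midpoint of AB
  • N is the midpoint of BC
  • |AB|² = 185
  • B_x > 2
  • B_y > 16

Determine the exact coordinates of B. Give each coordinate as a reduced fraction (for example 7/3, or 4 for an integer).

B = (15, 20)

1. B_x = 15  [B = 2·M−A = 2·(17/2, 18)−(2, 16)]
2. B_y = 20  [B = 2·M−A = 2·(17/2, 18)−(2, 16)]
   so B = (15, 20)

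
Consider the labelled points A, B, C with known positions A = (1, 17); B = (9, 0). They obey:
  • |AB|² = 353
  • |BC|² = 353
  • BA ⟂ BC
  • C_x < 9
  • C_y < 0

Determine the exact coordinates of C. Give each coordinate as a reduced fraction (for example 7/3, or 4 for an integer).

C = (-8, -8)

1. C_x = -8  [[BA ⟂ BC ⇒ -8x+17y+72=0] ∩ [|C−(9, 0)|²=353]]
2. C_y = -8  [[BA ⟂ BC ⇒ -8x+17y+72=0] ∩ [|C−(9, 0)|²=353]]
   so C = (-8, -8)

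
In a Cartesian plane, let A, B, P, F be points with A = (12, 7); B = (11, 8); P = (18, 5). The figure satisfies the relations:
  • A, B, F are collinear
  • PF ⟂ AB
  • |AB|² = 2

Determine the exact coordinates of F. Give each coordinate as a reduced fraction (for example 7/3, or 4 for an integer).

F = (16, 3)

1. F_x = 16  [[A, B, F are collinear ⇒ -1x-1y+19=0] ∩ [PF ⟂ AB ⇒ -1x+1y+13=0]]
2. F_y = 3  [[A, B, F are collinear ⇒ -1x-1y+19=0] ∩ [PF ⟂ AB ⇒ -1x+1y+13=0]]
   so F = (16, 3)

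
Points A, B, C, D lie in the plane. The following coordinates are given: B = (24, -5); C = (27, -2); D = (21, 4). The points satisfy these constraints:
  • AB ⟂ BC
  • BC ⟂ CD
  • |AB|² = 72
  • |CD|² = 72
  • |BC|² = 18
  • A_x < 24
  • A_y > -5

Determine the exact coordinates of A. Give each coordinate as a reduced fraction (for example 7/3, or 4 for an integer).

1. A_x = 18  [[AB ⟂ BC ⇒ -3x-3y+57=0] ∩ [|A−(24, -5)|²=72]]
2. A_y = 1  [[AB ⟂ BC ⇒ -3x-3y+57=0] ∩ [|A−(24, -5)|²=72]]
   so A = (18, 1)

A = (18, 1)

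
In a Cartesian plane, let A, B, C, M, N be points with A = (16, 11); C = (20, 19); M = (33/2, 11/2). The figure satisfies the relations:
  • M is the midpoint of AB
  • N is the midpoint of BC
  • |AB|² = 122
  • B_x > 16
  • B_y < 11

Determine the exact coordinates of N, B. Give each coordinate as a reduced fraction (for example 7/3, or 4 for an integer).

1. B_x = 17  [B = 2·M−A = 2·(33/2, 11/2)−(16, 11)]
2. B_y = 0  [B = 2·M−A = 2·(33/2, 11/2)−(16, 11)]
   so B = (17, 0)
3. N_x = 37/2  [2·N = B+C = (17, 0)+(20, 19)]
4. N_y = 19/2  [2·N = B+C = (17, 0)+(20, 19)]
   so N = (37/2, 19/2)

N = (37/2, 19/2)
B = (17, 0)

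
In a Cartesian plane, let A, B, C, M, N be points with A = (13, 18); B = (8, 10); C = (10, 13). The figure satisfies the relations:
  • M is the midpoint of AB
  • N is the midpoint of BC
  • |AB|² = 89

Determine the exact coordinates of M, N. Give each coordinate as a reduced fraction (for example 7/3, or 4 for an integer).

1. M_x = 21/2  [2·M = A+B = (13, 18)+(8, 10)]
2. M_y = 14  [2·M = A+B = (13, 18)+(8, 10)]
   so M = (21/2, 14)
3. N_x = 9  [2·N = B+C = (8, 10)+(10, 13)]
4. N_y = 23/2  [2·N = B+C = (8, 10)+(10, 13)]
   so N = (9, 23/2)

M = (21/2, 14)
N = (9, 23/2)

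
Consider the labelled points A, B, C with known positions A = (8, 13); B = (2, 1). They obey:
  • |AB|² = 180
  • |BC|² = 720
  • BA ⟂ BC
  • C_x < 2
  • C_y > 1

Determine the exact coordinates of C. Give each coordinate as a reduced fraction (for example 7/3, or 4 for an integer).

C = (-22, 13)

1. C_x = -22  [[BA ⟂ BC ⇒ 6x+12y-24=0] ∩ [|C−(2, 1)|²=720]]
2. C_y = 13  [[BA ⟂ BC ⇒ 6x+12y-24=0] ∩ [|C−(2, 1)|²=720]]
   so C = (-22, 13)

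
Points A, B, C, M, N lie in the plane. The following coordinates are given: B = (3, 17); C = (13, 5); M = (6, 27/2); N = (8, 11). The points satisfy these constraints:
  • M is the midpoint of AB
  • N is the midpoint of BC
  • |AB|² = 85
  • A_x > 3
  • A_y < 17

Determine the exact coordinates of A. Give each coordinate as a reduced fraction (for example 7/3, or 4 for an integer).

A = (9, 10)

1. A_x = 9  [A = 2·M−B = 2·(6, 27/2)−(3, 17)]
2. A_y = 10  [A = 2·M−B = 2·(6, 27/2)−(3, 17)]
   so A = (9, 10)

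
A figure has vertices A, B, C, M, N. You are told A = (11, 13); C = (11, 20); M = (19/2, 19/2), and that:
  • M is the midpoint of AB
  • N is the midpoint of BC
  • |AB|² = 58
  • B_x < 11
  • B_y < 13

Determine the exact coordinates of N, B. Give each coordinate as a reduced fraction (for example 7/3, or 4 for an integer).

N = (19/2, 13)
B = (8, 6)

1. B_x = 8  [B = 2·M−A = 2·(19/2, 19/2)−(11, 13)]
2. B_y = 6  [B = 2·M−A = 2·(19/2, 19/2)−(11, 13)]
   so B = (8, 6)
3. N_x = 19/2  [2·N = B+C = (8, 6)+(11, 20)]
4. N_y = 13  [2·N = B+C = (8, 6)+(11, 20)]
   so N = (19/2, 13)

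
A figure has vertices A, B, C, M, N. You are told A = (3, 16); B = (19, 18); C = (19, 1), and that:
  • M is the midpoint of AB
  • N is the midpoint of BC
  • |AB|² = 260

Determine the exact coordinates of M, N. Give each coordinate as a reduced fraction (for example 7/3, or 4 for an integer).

1. M_x = 11  [2·M = A+B = (3, 16)+(19, 18)]
2. M_y = 17  [2·M = A+B = (3, 16)+(19, 18)]
   so M = (11, 17)
3. N_x = 19  [2·N = B+C = (19, 18)+(19, 1)]
4. N_y = 19/2  [2·N = B+C = (19, 18)+(19, 1)]
   so N = (19, 19/2)

M = (11, 17)
N = (19, 19/2)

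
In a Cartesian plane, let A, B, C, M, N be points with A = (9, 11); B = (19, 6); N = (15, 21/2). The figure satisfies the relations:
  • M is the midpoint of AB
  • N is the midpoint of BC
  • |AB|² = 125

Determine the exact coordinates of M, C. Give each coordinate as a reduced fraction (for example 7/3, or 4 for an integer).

M = (14, 17/2)
C = (11, 15)

1. M_x = 14  [2·M = A+B = (9, 11)+(19, 6)]
2. M_y = 17/2  [2·M = A+B = (9, 11)+(19, 6)]
   so M = (14, 17/2)
3. C_x = 11  [C = 2·N−B = 2·(15, 21/2)−(19, 6)]
4. C_y = 15  [C = 2·N−B = 2·(15, 21/2)−(19, 6)]
   so C = (11, 15)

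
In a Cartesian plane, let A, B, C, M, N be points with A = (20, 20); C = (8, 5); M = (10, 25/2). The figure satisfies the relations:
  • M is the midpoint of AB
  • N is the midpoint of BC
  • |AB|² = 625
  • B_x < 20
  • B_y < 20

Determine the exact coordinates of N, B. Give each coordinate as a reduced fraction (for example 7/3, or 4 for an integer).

N = (4, 5)
B = (0, 5)

1. B_x = 0  [B = 2·M−A = 2·(10, 25/2)−(20, 20)]
2. B_y = 5  [B = 2·M−A = 2·(10, 25/2)−(20, 20)]
   so B = (0, 5)
3. N_x = 4  [2·N = B+C = (0, 5)+(8, 5)]
4. N_y = 5  [2·N = B+C = (0, 5)+(8, 5)]
   so N = (4, 5)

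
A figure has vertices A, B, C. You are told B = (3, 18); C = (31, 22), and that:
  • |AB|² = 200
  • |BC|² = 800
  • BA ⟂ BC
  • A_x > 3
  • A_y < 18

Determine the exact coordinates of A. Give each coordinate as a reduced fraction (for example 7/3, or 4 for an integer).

1. A_x = 5  [[BA ⟂ BC ⇒ 28x+4y-156=0] ∩ [|A−(3, 18)|²=200]]
2. A_y = 4  [[BA ⟂ BC ⇒ 28x+4y-156=0] ∩ [|A−(3, 18)|²=200]]
   so A = (5, 4)

A = (5, 4)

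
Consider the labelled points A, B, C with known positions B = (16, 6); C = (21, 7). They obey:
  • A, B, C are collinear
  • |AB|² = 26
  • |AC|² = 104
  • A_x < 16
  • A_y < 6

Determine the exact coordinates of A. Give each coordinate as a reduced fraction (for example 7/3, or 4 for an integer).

A = (11, 5)

1. A_x = 11  [[A, B, C are collinear ⇒ -1x+5y-14=0] ∩ [|A−(16, 6)|²=26]]
2. A_y = 5  [[A, B, C are collinear ⇒ -1x+5y-14=0] ∩ [|A−(16, 6)|²=26]]
   so A = (11, 5)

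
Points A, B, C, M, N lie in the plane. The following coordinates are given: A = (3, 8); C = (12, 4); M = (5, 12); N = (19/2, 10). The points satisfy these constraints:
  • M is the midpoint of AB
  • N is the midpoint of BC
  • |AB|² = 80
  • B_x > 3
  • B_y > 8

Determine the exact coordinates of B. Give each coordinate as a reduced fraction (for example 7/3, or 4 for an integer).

B = (7, 16)

1. B_x = 7  [B = 2·M−A = 2·(5, 12)−(3, 8)]
2. B_y = 16  [B = 2·M−A = 2·(5, 12)−(3, 8)]
   so B = (7, 16)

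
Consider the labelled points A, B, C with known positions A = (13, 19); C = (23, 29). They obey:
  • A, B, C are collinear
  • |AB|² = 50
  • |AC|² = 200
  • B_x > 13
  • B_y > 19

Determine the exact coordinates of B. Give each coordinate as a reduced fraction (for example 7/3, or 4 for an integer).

1. B_x = 18  [[A, B, C are collinear ⇒ 10x-10y+60=0] ∩ [|B−(13, 19)|²=50]]
2. B_y = 24  [[A, B, C are collinear ⇒ 10x-10y+60=0] ∩ [|B−(13, 19)|²=50]]
   so B = (18, 24)

B = (18, 24)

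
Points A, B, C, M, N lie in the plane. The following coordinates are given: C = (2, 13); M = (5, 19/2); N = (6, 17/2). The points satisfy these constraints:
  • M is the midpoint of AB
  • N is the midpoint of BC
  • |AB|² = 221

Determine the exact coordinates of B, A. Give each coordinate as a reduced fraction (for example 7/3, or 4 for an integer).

B = (10, 4)
A = (0, 15)

1. B_x = 10  [B = 2·N−C = 2·(6, 17/2)−(2, 13)]
2. B_y = 4  [B = 2·N−C = 2·(6, 17/2)−(2, 13)]
   so B = (10, 4)
3. A_x = 0  [A = 2·M−B = 2·(5, 19/2)−(10, 4)]
4. A_y = 15  [A = 2·M−B = 2·(5, 19/2)−(10, 4)]
   so A = (0, 15)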